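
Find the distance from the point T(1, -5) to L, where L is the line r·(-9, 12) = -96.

d = |(-9)·1 + 12·(-5) − (-96)| / √(81 + 144) = |27|/15 = 9/5.

9/5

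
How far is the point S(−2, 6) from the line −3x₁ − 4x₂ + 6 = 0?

12/5

The normal to the line is n = (−3, −4) with |n| = 5.
|n·S − (-6)| = |-18 − (-6)| = 12, so the distance is 12/5.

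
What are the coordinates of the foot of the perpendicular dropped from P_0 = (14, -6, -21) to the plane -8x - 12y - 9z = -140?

n = (-8, -12, -9), |n|² = 289, and n·P_0 − (-140) = 289.
t = 289/289 = 1, so the foot is P_0 − t·n = (14, -6, -21) − 1·(-8, -12, -9) = (22, 6, -12).

(22, 6, -12)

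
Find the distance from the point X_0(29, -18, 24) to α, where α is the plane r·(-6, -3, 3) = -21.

n = (-6, -3, 3); n·P − (-21) = -27; |n| = 3√6; distance = 27/(3√6) = 9/√6.

9/√6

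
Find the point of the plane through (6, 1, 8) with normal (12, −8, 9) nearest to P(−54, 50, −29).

(6, 10, 16)

n = (12, −8, 9), |n|² = 289, and n·P − 136 = -1445.
t = -1445/289 = -5, so the foot is P − t·n = (−54, 50, −29) − (-5)·(12, −8, 9) = (6, 10, 16).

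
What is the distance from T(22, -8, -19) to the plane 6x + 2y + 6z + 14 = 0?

8√19/19

n = (6, 2, 6); n·P − (-14) = 16; |n| = 2√19; distance = 16/(2√19) = 8/√19.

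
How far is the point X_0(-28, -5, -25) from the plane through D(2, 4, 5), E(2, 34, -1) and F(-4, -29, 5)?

4/5

DE = (0, 30, -6) and DF = (-6, -33, 0), so a normal is n = DE × DF = (-198, 36, 180).
Then n·(-28, -5, -25) - 648 = 216.
|n| = √(39204 + 1296 + 32400) = 270, so the distance is |216|/270 = 4/5.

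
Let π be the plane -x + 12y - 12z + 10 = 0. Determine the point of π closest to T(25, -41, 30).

The perpendicular from T has direction n = (-1, 12, -12): r = (25, -41, 30) + λ(-1, 12, -12).
Substitute into the plane: n·(T + λn) = -10 gives -877 + 289λ = -10, so λ = 3.
Foot = (25, -41, 30) + 3·(-1, 12, -12) = (22, -5, -6).

(22, -5, -6)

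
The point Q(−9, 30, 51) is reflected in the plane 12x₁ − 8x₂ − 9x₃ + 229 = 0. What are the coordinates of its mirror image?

With n = (12, −8, −9), the signed offset is (n·Q − (-229))/|n|² = -578/289 = -2.
Q' = Q − 2t·n = (−9, 30, 51) − (-4)·(12, −8, −9) = (39, −2, 15).

(39, -2, 15)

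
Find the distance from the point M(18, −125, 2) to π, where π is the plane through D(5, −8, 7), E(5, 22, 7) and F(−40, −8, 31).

29/17

DE = (0, 30, 0) and DF = (−45, 0, 24), so a normal is n = DE × DF = (720, 0, 1350).
d = |720·18 + 1350·2 − 13050| / √(518400 + 0 + 1822500) = |2610| / 1530 = 29/17.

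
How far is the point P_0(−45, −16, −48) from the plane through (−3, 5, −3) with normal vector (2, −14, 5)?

The plane has equation n·(r − (−3, 5, −3)) = 0, i.e. n·r = -91.
Then n·(−45, −16, −48) − (−91) = −15.
|n| = √(4 + 196 + 25) = 15, so the distance is |-15|/15 = 1.

1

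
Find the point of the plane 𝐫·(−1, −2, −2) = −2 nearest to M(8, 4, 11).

(4, -4, 3)

The perpendicular from M has direction n = (−1, −2, −2): r = (8, 4, 11) + t(−1, −2, −2).
Substitute into the plane: n·(M + tn) = -2 gives -38 + 9t = -2, so t = 4.
Foot = (8, 4, 11) + 4·(−1, −2, −2) = (4, −4, 3).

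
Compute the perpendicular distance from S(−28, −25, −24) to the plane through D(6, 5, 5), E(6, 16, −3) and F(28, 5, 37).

5/7

DE = (0, 11, −8) and DF = (22, 0, 32), so a normal is n = DE × DF = (352, −176, −242).
Then n·(−28, −25, −24) − 22 = 330.
|n| = √(123904 + 30976 + 58564) = 462, so the distance is |330|/462 = 5/7.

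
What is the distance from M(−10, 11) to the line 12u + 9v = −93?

The normal to the line is n = (12, 9) with |n| = 15.
|n·M − (-93)| = |-21 − (-93)| = 72, so the distance is 72/15 = 24/5.

24/5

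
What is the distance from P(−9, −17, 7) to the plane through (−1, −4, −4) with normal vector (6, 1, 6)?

The plane has equation n·(r − (−1, −4, −4)) = 0, i.e. n·r = -34.
d = |6·(-9) + 1·(-17) + 6·7 − (-34)| / √(36 + 1 + 36) = |5| / √73 = 5√73/73.

5/√73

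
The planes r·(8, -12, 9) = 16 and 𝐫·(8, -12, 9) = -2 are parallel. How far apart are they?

Both planes have normal n = (8, -12, 9), |n| = 17. Any point on the first plane is at distance |(-2) − 16|/|n| = 18/17 from the second.

18/17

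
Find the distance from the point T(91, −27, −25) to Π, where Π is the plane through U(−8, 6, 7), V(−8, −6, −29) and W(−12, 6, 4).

29/13

UV = (0, −12, −36) and UW = (−4, 0, −3), so a normal is n = UV × UW = (36, 144, −48).
Then n·(91, −27, −25) − 240 = 348.
|n| = √(1296 + 20736 + 2304) = 156, so the distance is |348|/156 = 29/13.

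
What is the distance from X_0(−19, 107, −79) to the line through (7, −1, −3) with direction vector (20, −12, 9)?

Direction vector d = (20, −12, 9).
AP = (−26, 108, −76); AP·d = -2500, |AP|² = 18116, |d|² = 625.
distance² = |AP|² − (AP·d)²/|d|² = 18116 − 6250000/625 = 8116, so the distance is 2√2029.

2√2029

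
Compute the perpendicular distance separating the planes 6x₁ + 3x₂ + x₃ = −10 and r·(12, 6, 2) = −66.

√46/2

Divide the second equation by 2 to match normals: 6x₁ + 3x₂ + x₃ = -33.
With common normal n = (6, 3, 1) (|n| = √46), the distance is |(-10) − (-33)|/|n| = 23/√46 = √46/2.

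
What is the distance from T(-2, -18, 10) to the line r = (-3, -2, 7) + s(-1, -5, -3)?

3√14

Direction vector d = (-1, -5, -3).
AP = (1, -16, 3), and AP × d = (63, 0, -21).
|AP × d|² = 4410 and |d|² = 35, so the distance is √(4410/35) = √126 = 3√14.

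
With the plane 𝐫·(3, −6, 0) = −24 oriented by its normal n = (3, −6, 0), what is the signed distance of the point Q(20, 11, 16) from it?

6/√5

n·Q − (-24) = 18.
|n| = 3√5, so the signed distance is 6/√5.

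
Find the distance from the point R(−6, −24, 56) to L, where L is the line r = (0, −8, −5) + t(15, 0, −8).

√2857

Direction vector d = (15, 0, −8).
AP = (−6, −16, 61), and AP × d = (128, 867, 240).
|AP × d|² = 825673 and |d|² = 289, so the distance is √(825673/289) = √2857.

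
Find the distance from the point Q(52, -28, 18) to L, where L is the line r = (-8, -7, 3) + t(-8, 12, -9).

Direction vector d = (-8, 12, -9).
AP = (60, -21, 15), and AP × d = (9, 420, 552).
|AP × d|² = 481185 and |d|² = 289, so the distance is √(481185/289) = √1665 = 3√185.

3√185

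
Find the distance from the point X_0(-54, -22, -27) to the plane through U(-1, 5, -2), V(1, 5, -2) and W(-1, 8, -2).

25

UV = (2, 0, 0) and UW = (0, 3, 0), so a normal is n = UV × UW = (0, 0, 6).
d = |6·(-27) − (-12)| / √(0 + 0 + 36) = |-150| / 6 = 25.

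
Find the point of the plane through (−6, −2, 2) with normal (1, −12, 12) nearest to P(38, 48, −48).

n = (1, −12, 12), |n|² = 289, and n·P − 42 = -1156.
t = -1156/289 = -4, so the foot is P − t·n = (38, 48, −48) − (-4)·(1, −12, 12) = (42, 0, 0).

(42, 0, 0)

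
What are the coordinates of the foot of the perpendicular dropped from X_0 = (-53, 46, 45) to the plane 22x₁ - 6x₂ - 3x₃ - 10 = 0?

n = (22, -6, -3), |n|² = 529, and n·X_0 − 10 = -1587.
t = -1587/529 = -3, so the foot is X_0 − t·n = (-53, 46, 45) − (-3)·(22, -6, -3) = (13, 28, 36).

(13, 28, 36)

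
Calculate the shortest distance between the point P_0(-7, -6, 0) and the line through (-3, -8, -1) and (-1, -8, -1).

√5

A direction vector is d = (2, 0, 0).
AP = (-4, 2, 1), and AP × d = (0, 2, -4).
|AP × d|² = 20 and |d|² = 4, so the distance is √(20/4) = √5.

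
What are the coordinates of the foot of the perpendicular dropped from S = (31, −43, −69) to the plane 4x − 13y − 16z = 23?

The perpendicular from S has direction n = (4, −13, −16): r = (31, −43, −69) + t(4, −13, −16).
Substitute into the plane: n·(S + tn) = 23 gives 1787 + 441t = 23, so t = -4.
Foot = (31, −43, −69) + (-4)·(4, −13, −16) = (15, 9, −5).

(15, 9, -5)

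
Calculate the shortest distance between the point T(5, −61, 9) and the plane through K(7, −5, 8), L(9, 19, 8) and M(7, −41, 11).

KL = (2, 24, 0) and KM = (0, −36, 3), so a normal is n = KL × KM = (72, −6, −72).
d = |72·5 + (-6)·(-61) + (-72)·9 − (-42)| / √(5184 + 36 + 5184) = |120| / 102 = 20/17.

20/17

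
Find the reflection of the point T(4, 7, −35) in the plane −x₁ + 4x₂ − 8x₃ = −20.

(12, -25, 29)

n = (−1, 4, −8), |n|² = 81, n·T − (-20) = 324, so t = 324/81 = 4.
Foot F = T − 4·n = (8, −9, −3); the reflection is 2F − T = (12, −25, 29).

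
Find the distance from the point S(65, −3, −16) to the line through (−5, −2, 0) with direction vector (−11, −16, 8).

Direction vector d = (−11, −16, 8).
AP = (70, −1, −16); AP·d = -882, |AP|² = 5157, |d|² = 441.
distance² = |AP|² − (AP·d)²/|d|² = 5157 − 777924/441 = 3393, so the distance is 3√377.

3√377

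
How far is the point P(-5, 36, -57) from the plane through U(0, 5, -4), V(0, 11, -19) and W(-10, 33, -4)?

7/5

UV = (0, 6, -15) and UW = (-10, 28, 0), so a normal is n = UV × UW = (420, 150, 60).
d = |420·(-5) + 150·36 + 60·(-57) − 510| / √(176400 + 22500 + 3600) = |-630| / 450 = 7/5.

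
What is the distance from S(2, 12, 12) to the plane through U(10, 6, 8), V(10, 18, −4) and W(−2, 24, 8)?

4/√17

UV = (0, 12, −12) and UW = (−12, 18, 0), so a normal is n = UV × UW = (216, 144, 144).
Then n·(2, 12, 12) − 4176 = −288.
|n| = √(46656 + 20736 + 20736) = 72√17, so the distance is |-288|/(72√17) = 4√17/17.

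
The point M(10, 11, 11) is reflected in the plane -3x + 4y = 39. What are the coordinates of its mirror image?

n = (-3, 4, 0), |n|² = 25, n·M − 39 = -25, so t = -25/25 = -1.
Foot F = M − (-1)·n = (7, 15, 11); the reflection is 2F − M = (4, 19, 11).

(4, 19, 11)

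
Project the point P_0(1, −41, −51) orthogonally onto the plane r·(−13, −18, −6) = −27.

n = (−13, −18, −6), |n|² = 529, and n·P_0 − (-27) = 1058.
t = 1058/529 = 2, so the foot is P_0 − t·n = (1, −41, −51) − 2·(−13, −18, −6) = (27, −5, −39).

(27, -5, -39)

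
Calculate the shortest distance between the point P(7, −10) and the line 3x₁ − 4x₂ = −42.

103/5

d = |3·7 + (-4)·(-10) − (-42)| / √(9 + 16) = |103|/5 = 103/5.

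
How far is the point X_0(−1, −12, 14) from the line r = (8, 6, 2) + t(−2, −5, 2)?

Direction vector d = (−2, −5, 2).
AP = (−9, −18, 12), and AP × d = (24, −6, 9).
|AP × d|² = 693 and |d|² = 33, so the distance is √(693/33) = √21.

√21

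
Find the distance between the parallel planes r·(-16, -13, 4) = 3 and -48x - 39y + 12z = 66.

Divide the second equation by 3 to match normals: -16x - 13y + 4z = 22.
With common normal n = (-16, -13, 4) (|n| = 21), the distance is |3 − 22|/|n| = 19/21.

19/21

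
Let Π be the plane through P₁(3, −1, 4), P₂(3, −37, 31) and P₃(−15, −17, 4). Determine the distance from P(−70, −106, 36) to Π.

P₁P₂ = (0, −36, 27) and P₁P₃ = (−18, −16, 0), so a normal is n = P₁P₂ × P₁P₃ = (432, −486, −648).
Then n·(−70, −106, 36) − (−810) = −1242.
|n| = √(186624 + 236196 + 419904) = 918, so the distance is |-1242|/918 = 23/17.

23/17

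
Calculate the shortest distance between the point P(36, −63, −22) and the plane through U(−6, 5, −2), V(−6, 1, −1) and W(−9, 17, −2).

UV = (0, −4, 1) and UW = (−3, 12, 0), so a normal is n = UV × UW = (−12, −3, −12).
d = |(-12)·36 + (-3)·(-63) + (-12)·(-22) − 81| / √(144 + 9 + 144) = |-60| / (3√33) = 20/√33.

20/√33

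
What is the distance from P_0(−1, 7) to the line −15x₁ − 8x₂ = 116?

157/17

d = |(-15)·(-1) + (-8)·7 − 116| / √(225 + 64) = |-157|/17 = 157/17.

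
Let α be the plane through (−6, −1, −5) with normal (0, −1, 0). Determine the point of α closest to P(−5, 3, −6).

(-5, -1, -6)

The perpendicular from P has direction n = (0, −1, 0): r = (−5, 3, −6) + t(0, −1, 0).
Substitute into the plane: n·(P + tn) = 1 gives -3 + 1t = 1, so t = 4.
Foot = (−5, 3, −6) + 4·(0, −1, 0) = (−5, −1, −6).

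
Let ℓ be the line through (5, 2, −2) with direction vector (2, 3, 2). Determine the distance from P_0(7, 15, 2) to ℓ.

Direction vector d = (2, 3, 2).
AP = (2, 13, 4); AP·d = 51, |AP|² = 189, |d|² = 17.
distance² = |AP|² − (AP·d)²/|d|² = 189 − 2601/17 = 36, so the distance is 6.

6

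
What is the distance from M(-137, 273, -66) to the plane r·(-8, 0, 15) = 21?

n = (-8, 0, 15); n·P − 21 = 85; |n| = 17; distance = 85/17 = 5.

5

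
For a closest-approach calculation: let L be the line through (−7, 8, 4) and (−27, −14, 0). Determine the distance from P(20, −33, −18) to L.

√2669

A direction vector is d = (−20, −22, −4).
AP = (27, −41, −22); AP·d = 450, |AP|² = 2894, |d|² = 900.
distance² = |AP|² − (AP·d)²/|d|² = 2894 − 202500/900 = 2669, so the distance is √2669.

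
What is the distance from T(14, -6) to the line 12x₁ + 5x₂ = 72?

66/13

d = |12·14 + 5·(-6) − 72| / √(144 + 25) = |66|/13 = 66/13.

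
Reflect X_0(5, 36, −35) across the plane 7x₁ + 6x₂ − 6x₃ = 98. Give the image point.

n = (7, 6, −6), |n|² = 121, n·X_0 − 98 = 363, so t = 363/121 = 3.
Foot F = X_0 − 3·n = (−16, 18, −17); the reflection is 2F − X_0 = (−37, 0, 1).

(-37, 0, 1)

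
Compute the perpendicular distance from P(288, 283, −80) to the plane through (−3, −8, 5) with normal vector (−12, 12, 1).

5

The plane has equation n·(r − (−3, −8, 5)) = 0, i.e. n·r = -55.
Then n·(288, 283, −80) − (−55) = −85.
|n| = √(144 + 144 + 1) = 17, so the distance is |-85|/17 = 5.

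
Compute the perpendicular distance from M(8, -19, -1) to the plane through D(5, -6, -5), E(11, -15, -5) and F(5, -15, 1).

5√22/22

DE = (6, -9, 0) and DF = (0, -9, 6), so a normal is n = DE × DF = (-54, -36, -54).
d = |(-54)·8 + (-36)·(-19) + (-54)·(-1) − 216| / √(2916 + 1296 + 2916) = |90| / (18√22) = 5√22/22.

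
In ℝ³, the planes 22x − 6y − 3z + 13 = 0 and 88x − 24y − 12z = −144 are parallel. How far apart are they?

1

Divide the second equation by 4 to match normals: 22x − 6y − 3z = -36.
With common normal n = (22, −6, −3) (|n| = 23), the distance is |(-13) − (-36)|/|n| = 23/23 = 1.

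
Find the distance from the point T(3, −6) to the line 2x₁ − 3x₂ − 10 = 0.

14√13/13

The normal to the line is n = (2, −3) with |n| = √13.
|n·T − 10| = |24 − 10| = 14, so the distance is 14/√13 = 14√13/13.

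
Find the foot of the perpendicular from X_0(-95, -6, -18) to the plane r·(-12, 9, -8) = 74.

n = (-12, 9, -8), |n|² = 289, and n·X_0 − 74 = 1156.
t = 1156/289 = 4, so the foot is X_0 − t·n = (-95, -6, -18) − 4·(-12, 9, -8) = (-47, -42, 14).

(-47, -42, 14)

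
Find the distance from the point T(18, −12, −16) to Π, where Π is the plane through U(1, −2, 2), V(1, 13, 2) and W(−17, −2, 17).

23/√61

UV = (0, 15, 0) and UW = (−18, 0, 15), so a normal is n = UV × UW = (225, 0, 270).
Then n·(18, −12, −16) − 765 = −1035.
|n| = √(50625 + 0 + 72900) = 45√61, so the distance is |-1035|/(45√61) = 23√61/61.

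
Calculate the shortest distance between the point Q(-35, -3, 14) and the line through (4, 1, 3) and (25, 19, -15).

√569

A direction vector is d = (21, 18, -18).
AP = (-39, -4, 11), and AP × d = (-126, -471, -618).
|AP × d|² = 619641 and |d|² = 1089, so the distance is √(619641/1089) = √569.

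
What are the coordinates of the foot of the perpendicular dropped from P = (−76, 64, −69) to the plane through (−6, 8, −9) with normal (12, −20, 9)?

n = (12, −20, 9), |n|² = 625, and n·P − (-313) = -2500.
t = -2500/625 = -4, so the foot is P − t·n = (−76, 64, −69) − (-4)·(12, −20, 9) = (−28, −16, −33).

(-28, -16, -33)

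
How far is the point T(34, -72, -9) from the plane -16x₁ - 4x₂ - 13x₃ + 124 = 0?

Normal vector n = (-16, -4, -13), and n·(34, -72, -9) - (-124) = -15.
|n| = √(256 + 16 + 169) = 21, so the distance is |-15|/21 = 5/7.

5/7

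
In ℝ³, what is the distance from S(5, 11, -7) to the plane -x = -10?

5

Normal vector n = (-1, 0, 0), and n·(5, 11, -7) - (-10) = 5.
|n| = √(1 + 0 + 0) = 1, so the distance is |5|/1 = 5.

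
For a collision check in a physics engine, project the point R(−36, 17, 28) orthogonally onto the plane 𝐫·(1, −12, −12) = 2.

n = (1, −12, −12), |n|² = 289, and n·R − 2 = -578.
t = -578/289 = -2, so the foot is R − t·n = (−36, 17, 28) − (-2)·(1, −12, −12) = (−34, −7, 4).

(-34, -7, 4)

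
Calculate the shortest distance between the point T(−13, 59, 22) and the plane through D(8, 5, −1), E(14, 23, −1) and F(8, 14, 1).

27/11

DE = (6, 18, 0) and DF = (0, 9, 2), so a normal is n = DE × DF = (36, −12, 54).
Then n·(−13, 59, 22) − 174 = −162.
|n| = √(1296 + 144 + 2916) = 66, so the distance is |-162|/66 = 27/11.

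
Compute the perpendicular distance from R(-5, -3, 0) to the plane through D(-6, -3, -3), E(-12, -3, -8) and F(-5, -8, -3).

13√62/62

DE = (-6, 0, -5) and DF = (1, -5, 0), so a normal is n = DE × DF = (-25, -5, 30).
Then n·(-5, -3, 0) - 75 = 65.
|n| = √(625 + 25 + 900) = 5√62, so the distance is |65|/(5√62) = 13/√62.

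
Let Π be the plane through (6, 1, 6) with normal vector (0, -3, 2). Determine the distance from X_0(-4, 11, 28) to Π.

The plane has equation n·(r − (6, 1, 6)) = 0, i.e. n·r = 9.
d = |(-3)·11 + 2·28 − 9| / √(0 + 9 + 4) = |14| / √13 = 14√13/13.

14/√13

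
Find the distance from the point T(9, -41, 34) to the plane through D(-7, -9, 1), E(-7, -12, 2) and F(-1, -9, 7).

DE = (0, -3, 1) and DF = (6, 0, 6), so a normal is n = DE × DF = (-18, 6, 18).
Then n·(9, -41, 34) - 90 = 114.
|n| = √(324 + 36 + 324) = 6√19, so the distance is |114|/(6√19) = √19.

√19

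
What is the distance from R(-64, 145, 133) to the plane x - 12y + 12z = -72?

8

Normal vector n = (1, -12, 12), and n·(-64, 145, 133) - (-72) = -136.
|n| = √(1 + 144 + 144) = 17, so the distance is |-136|/17 = 8.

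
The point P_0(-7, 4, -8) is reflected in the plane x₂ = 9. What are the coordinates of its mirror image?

(-7, 14, -8)

With n = (0, 1, 0), the signed offset is (n·P_0 − 9)/|n|² = -5/1 = -5.
P_0' = P_0 − 2t·n = (-7, 4, -8) − (-10)·(0, 1, 0) = (-7, 14, -8).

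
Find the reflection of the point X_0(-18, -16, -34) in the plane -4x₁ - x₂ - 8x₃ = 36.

(14, -8, 30)

With n = (-4, -1, -8), the signed offset is (n·X_0 − 36)/|n|² = 324/81 = 4.
X_0' = X_0 − 2t·n = (-18, -16, -34) − 8·(-4, -1, -8) = (14, -8, 30).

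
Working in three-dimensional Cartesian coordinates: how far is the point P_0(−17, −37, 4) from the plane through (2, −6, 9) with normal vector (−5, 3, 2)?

8/√38

The plane has equation n·(r − (2, −6, 9)) = 0, i.e. n·r = -10.
Then n·(−17, −37, 4) − (−10) = −8.
|n| = √(25 + 9 + 4) = √38, so the distance is |-8|/√38 = 8/√38.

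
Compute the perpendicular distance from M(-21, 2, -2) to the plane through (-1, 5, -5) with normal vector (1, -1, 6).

1/√38

The plane has equation n·(r − (-1, 5, -5)) = 0, i.e. n·r = -36.
n = (1, -1, 6); n·P − (-36) = 1; |n| = √38; distance = 1/√38 = √38/38.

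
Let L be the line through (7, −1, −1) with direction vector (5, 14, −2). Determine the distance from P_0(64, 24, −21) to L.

√2249

Direction vector d = (5, 14, −2).
AP = (57, 25, −20), and AP × d = (230, 14, 673).
|AP × d|² = 506025 and |d|² = 225, so the distance is √(506025/225) = √2249.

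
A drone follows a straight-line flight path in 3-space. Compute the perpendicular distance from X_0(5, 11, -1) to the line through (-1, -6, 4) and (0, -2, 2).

√14

A direction vector is d = (1, 4, -2).
AP = (6, 17, -5); AP·d = 84, |AP|² = 350, |d|² = 21.
distance² = |AP|² − (AP·d)²/|d|² = 350 − 7056/21 = 14, so the distance is √14.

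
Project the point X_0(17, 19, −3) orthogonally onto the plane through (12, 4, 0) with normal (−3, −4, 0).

(8, 7, -3)

n = (−3, −4, 0), |n|² = 25, and n·X_0 − (-52) = -75.
t = -75/25 = -3, so the foot is X_0 − t·n = (17, 19, −3) − (-3)·(−3, −4, 0) = (8, 7, −3).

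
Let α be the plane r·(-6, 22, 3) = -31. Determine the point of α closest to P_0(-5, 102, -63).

(19, 14, -75)

n = (-6, 22, 3), |n|² = 529, and n·P_0 − (-31) = 2116.
t = 2116/529 = 4, so the foot is P_0 − t·n = (-5, 102, -63) − 4·(-6, 22, 3) = (19, 14, -75).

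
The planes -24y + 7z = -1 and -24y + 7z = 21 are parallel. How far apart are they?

22/25

With common normal n = (0, -24, 7) (|n| = 25), the distance is |(-1) − 21|/|n| = 22/25.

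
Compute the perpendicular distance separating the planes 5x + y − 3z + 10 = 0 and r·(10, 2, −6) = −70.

25/√35

Divide the second equation by 2 to match normals: 5x + y − 3z = -35.
Both planes have normal n = (5, 1, −3), |n| = √35. Any point on the first plane is at distance |(-35) − (-10)|/|n| = 25/√35 = 5√35/7 from the second.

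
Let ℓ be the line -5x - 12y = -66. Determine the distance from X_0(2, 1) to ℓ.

The normal to the line is n = (-5, -12) with |n| = 13.
|n·X_0 − (-66)| = |-22 − (-66)| = 44, so the distance is 44/13.

44/13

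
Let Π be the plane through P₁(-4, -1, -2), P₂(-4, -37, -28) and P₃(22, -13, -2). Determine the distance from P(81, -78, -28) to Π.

1

P₁P₂ = (0, -36, -26) and P₁P₃ = (26, -12, 0), so a normal is n = P₁P₂ × P₁P₃ = (-312, -676, 936).
d = |(-312)·81 + (-676)·(-78) + 936·(-28) − 52| / √(97344 + 456976 + 876096) = |1196| / 1196 = 1.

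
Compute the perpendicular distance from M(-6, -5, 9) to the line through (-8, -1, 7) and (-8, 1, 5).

√6

A direction vector is d = (0, 2, -2).
AP = (2, -4, 2); AP·d = -12, |AP|² = 24, |d|² = 8.
distance² = |AP|² − (AP·d)²/|d|² = 24 − 144/8 = 6, so the distance is √6.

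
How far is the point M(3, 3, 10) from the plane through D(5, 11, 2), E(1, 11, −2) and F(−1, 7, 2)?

4√17/17

DE = (−4, 0, −4) and DF = (−6, −4, 0), so a normal is n = DE × DF = (−16, 24, 16).
d = |(-16)·3 + 24·3 + 16·10 − 216| / √(256 + 576 + 256) = |-32| / (8√17) = 4√17/17.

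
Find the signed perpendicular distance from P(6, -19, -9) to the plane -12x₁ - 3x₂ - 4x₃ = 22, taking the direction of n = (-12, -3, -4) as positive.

-1/13

n·P − 22 = -1.
|n| = 13, so the signed distance is -1/13.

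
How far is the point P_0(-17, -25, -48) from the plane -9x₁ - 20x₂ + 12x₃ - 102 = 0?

1

d = |(-9)·(-17) + (-20)·(-25) + 12·(-48) − 102| / √(81 + 400 + 144) = |-25| / 25 = 1.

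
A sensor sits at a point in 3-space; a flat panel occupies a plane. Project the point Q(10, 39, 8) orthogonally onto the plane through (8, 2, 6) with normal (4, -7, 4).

n = (4, -7, 4), |n|² = 81, and n·Q − 42 = -243.
t = -243/81 = -3, so the foot is Q − t·n = (10, 39, 8) − (-3)·(4, -7, 4) = (22, 18, 20).

(22, 18, 20)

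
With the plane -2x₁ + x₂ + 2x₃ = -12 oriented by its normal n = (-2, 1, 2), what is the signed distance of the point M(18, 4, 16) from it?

n·M − (-12) = 12.
|n| = 3, so the signed distance is 12/3 = 4.

4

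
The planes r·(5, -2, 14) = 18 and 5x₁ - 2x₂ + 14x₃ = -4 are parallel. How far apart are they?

22/15

Both planes have normal n = (5, -2, 14), |n| = 15. Any point on the first plane is at distance |(-4) − 18|/|n| = 22/15 from the second.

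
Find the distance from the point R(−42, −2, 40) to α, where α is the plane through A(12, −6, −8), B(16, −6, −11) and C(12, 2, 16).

18/13

AB = (4, 0, −3) and AC = (0, 8, 24), so a normal is n = AB × AC = (24, −96, 32).
Then n·(−42, −2, 40) − 608 = −144.
|n| = √(576 + 9216 + 1024) = 104, so the distance is |-144|/104 = 18/13.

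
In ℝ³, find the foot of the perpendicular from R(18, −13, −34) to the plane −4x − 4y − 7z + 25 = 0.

(30, -1, -13)

The perpendicular from R has direction n = (−4, −4, −7): r = (18, −13, −34) + λ(−4, −4, −7).
Substitute into the plane: n·(R + λn) = -25 gives 218 + 81λ = -25, so λ = -3.
Foot = (18, −13, −34) + (-3)·(−4, −4, −7) = (30, −1, −13).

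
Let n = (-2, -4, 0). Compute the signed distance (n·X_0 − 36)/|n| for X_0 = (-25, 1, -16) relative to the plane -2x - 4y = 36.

√5

n·X_0 − 36 = 10.
|n| = 2√5, so the signed distance is √5.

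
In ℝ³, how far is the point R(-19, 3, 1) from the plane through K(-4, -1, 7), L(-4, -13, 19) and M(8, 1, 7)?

KL = (0, -12, 12) and KM = (12, 2, 0), so a normal is n = KL × KM = (-24, 144, 144).
n = (-24, 144, 144); n·P − 960 = 72; |n| = 24√73; distance = 72/(24√73) = 3√73/73.

3/√73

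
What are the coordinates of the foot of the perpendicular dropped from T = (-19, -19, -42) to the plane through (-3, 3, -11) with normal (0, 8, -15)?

n = (0, 8, -15), |n|² = 289, and n·T − 189 = 289.
t = 289/289 = 1, so the foot is T − t·n = (-19, -19, -42) − 1·(0, 8, -15) = (-19, -27, -27).

(-19, -27, -27)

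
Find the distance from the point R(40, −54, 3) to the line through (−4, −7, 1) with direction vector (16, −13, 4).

6√5

Direction vector d = (16, −13, 4).
AP = (44, −47, 2), and AP × d = (−162, −144, 180).
|AP × d|² = 79380 and |d|² = 441, so the distance is √(79380/441) = √180 = 6√5.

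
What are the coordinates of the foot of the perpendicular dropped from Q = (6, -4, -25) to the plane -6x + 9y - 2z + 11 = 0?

(60/11, -35/11, -277/11)

The perpendicular from Q has direction n = (-6, 9, -2): r = (6, -4, -25) + t(-6, 9, -2).
Substitute into the plane: n·(Q + tn) = -11 gives -22 + 121t = -11, so t = 1/11.
Foot = (6, -4, -25) + (1/11)·(-6, 9, -2) = (60/11, -35/11, -277/11).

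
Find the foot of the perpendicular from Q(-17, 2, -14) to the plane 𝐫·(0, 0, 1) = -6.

n = (0, 0, 1), |n|² = 1, and n·Q − (-6) = -8.
t = -8/1 = -8, so the foot is Q − t·n = (-17, 2, -14) − (-8)·(0, 0, 1) = (-17, 2, -6).

(-17, 2, -6)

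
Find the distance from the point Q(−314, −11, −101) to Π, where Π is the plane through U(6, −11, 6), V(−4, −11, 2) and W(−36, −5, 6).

UV = (−10, 0, −4) and UW = (−42, 6, 0), so a normal is n = UV × UW = (24, 168, −60).
d = |24·(-314) + 168·(-11) + (-60)·(-101) − (-2064)| / √(576 + 28224 + 3600) = |-1260| / 180 = 7.

7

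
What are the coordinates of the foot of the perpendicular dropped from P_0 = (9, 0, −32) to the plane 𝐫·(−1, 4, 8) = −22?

(6, 12, -8)

The perpendicular from P_0 has direction n = (−1, 4, 8): r = (9, 0, −32) + t(−1, 4, 8).
Substitute into the plane: n·(P_0 + tn) = -22 gives -265 + 81t = -22, so t = 3.
Foot = (9, 0, −32) + 3·(−1, 4, 8) = (6, 12, −8).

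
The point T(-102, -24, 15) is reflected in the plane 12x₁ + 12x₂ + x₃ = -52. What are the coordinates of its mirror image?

(18, 96, 25)

With n = (12, 12, 1), the signed offset is (n·T − (-52))/|n|² = -1445/289 = -5.
T' = T − 2t·n = (-102, -24, 15) − (-10)·(12, 12, 1) = (18, 96, 25).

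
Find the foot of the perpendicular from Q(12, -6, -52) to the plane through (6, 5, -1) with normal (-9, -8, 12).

n = (-9, -8, 12), |n|² = 289, and n·Q − (-106) = -578.
t = -578/289 = -2, so the foot is Q − t·n = (12, -6, -52) − (-2)·(-9, -8, 12) = (-6, -22, -28).

(-6, -22, -28)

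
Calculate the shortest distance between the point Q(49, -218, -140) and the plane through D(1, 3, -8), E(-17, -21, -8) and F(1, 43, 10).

DE = (-18, -24, 0) and DF = (0, 40, 18), so a normal is n = DE × DF = (-432, 324, -720).
Then n·(49, -218, -140) - 6300 = 2700.
|n| = √(186624 + 104976 + 518400) = 900, so the distance is |2700|/900 = 3.

3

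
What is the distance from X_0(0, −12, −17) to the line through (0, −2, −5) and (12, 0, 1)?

A direction vector is d = (12, 2, 6).
AP = (0, −10, −12), and AP × d = (−36, −144, 120).
|AP × d|² = 36432 and |d|² = 184, so the distance is √(36432/184) = √198 = 3√22.

3√22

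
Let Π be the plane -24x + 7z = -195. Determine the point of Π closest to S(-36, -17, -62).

n = (-24, 0, 7), |n|² = 625, and n·S − (-195) = 625.
t = 625/625 = 1, so the foot is S − t·n = (-36, -17, -62) − 1·(-24, 0, 7) = (-12, -17, -69).

(-12, -17, -69)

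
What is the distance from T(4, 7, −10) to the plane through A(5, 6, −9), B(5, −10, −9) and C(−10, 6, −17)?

AB = (0, −16, 0) and AC = (−15, 0, −8), so a normal is n = AB × AC = (128, 0, −240).
d = |128·4 + (-240)·(-10) − 2800| / √(16384 + 0 + 57600) = |112| / 272 = 7/17.

7/17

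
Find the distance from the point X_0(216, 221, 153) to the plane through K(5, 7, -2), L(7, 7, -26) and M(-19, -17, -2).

KL = (2, 0, -24) and KM = (-24, -24, 0), so a normal is n = KL × KM = (-576, 576, -48).
n = (-576, 576, -48); n·P − 1248 = -5712; |n| = 816; distance = 5712/816 = 7.

7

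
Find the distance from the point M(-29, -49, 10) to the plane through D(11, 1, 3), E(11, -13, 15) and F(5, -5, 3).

1

DE = (0, -14, 12) and DF = (-6, -6, 0), so a normal is n = DE × DF = (72, -72, -84).
Then n·(-29, -49, 10) - 468 = 132.
|n| = √(5184 + 5184 + 7056) = 132, so the distance is |132|/132 = 1.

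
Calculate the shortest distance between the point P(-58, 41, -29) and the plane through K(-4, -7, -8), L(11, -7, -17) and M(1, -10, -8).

KL = (15, 0, -9) and KM = (5, -3, 0), so a normal is n = KL × KM = (-27, -45, -45).
d = |(-27)·(-58) + (-45)·41 + (-45)·(-29) − 783| / √(729 + 2025 + 2025) = |243| / (9√59) = 27√59/59.

27/√59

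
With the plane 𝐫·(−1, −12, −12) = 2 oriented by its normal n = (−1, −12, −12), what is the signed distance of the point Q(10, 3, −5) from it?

n·Q − 2 = 12.
|n| = 17, so the signed distance is 12/17.

12/17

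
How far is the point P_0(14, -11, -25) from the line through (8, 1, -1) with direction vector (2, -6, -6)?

Direction vector d = (2, -6, -6).
AP = (6, -12, -24); AP·d = 228, |AP|² = 756, |d|² = 76.
distance² = |AP|² − (AP·d)²/|d|² = 756 − 51984/76 = 72, so the distance is 6√2.

6√2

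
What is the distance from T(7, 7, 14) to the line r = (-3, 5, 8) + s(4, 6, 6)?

Direction vector d = (4, 6, 6).
AP = (10, 2, 6); AP·d = 88, |AP|² = 140, |d|² = 88.
distance² = |AP|² − (AP·d)²/|d|² = 140 − 7744/88 = 52, so the distance is 2√13.

2√13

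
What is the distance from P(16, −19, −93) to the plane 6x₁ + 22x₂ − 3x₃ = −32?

11/23

Normal vector n = (6, 22, −3), and n·(16, −19, −93) − (−32) = −11.
|n| = √(36 + 484 + 9) = 23, so the distance is |-11|/23 = 11/23.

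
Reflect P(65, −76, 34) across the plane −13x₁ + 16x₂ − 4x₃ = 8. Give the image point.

(-65, 84, -6)

n = (−13, 16, −4), |n|² = 441, n·P − 8 = -2205, so t = -2205/441 = -5.
Foot F = P − (-5)·n = (0, 4, 14); the reflection is 2F − P = (−65, 84, −6).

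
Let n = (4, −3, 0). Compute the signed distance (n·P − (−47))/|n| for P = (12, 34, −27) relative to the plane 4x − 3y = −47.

n·P − (-47) = -7.
|n| = 5, so the signed distance is -7/5.

-7/5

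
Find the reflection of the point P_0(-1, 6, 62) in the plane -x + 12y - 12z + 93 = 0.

(-5, 54, 14)

With n = (-1, 12, -12), the signed offset is (n·P_0 − (-93))/|n|² = -578/289 = -2.
P_0' = P_0 − 2t·n = (-1, 6, 62) − (-4)·(-1, 12, -12) = (-5, 54, 14).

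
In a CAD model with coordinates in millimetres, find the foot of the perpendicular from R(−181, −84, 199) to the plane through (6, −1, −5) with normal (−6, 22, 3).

n = (−6, 22, 3), |n|² = 529, and n·R − (-73) = -92.
t = -92/529 = -4/23, so the foot is R − t·n = (−181, −84, 199) − (-4/23)·(−6, 22, 3) = (−4187/23, −1844/23, 4589/23).

(-4187/23, -1844/23, 4589/23)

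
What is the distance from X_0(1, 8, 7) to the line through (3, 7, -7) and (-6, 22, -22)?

A direction vector is d = (-9, 15, -15).
AP = (-2, 1, 14); AP·d = -177, |AP|² = 201, |d|² = 531.
distance² = |AP|² − (AP·d)²/|d|² = 201 − 31329/531 = 142, so the distance is √142.

√142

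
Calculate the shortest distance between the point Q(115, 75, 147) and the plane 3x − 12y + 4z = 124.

7

n = (3, −12, 4); n·P − 124 = -91; |n| = 13; distance = 91/13 = 7.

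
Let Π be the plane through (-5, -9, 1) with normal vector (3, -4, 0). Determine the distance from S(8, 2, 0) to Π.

The plane has equation n·(r − (-5, -9, 1)) = 0, i.e. n·r = 21.
Then n·(8, 2, 0) - 21 = -5.
|n| = √(9 + 16 + 0) = 5, so the distance is |-5|/5 = 1.

1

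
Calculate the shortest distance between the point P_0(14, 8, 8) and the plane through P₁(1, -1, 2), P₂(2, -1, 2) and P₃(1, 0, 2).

6

P₁P₂ = (1, 0, 0) and P₁P₃ = (0, 1, 0), so a normal is n = P₁P₂ × P₁P₃ = (0, 0, 1).
Then n·(14, 8, 8) - 2 = 6.
|n| = √(0 + 0 + 1) = 1, so the distance is |6|/1 = 6.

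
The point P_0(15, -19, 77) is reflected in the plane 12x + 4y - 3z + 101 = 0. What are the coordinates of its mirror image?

n = (12, 4, -3), |n|² = 169, n·P_0 − (-101) = -26, so t = -26/169 = -2/13.
Foot F = P_0 − (-2/13)·n = (219/13, -239/13, 995/13); the reflection is 2F − P_0 = (243/13, -231/13, 989/13).

(243/13, -231/13, 989/13)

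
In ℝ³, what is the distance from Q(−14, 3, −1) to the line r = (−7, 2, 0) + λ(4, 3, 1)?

Direction vector d = (4, 3, 1).
AP = (−7, 1, −1), and AP × d = (4, 3, −25).
|AP × d|² = 650 and |d|² = 26, so the distance is √(650/26) = √25 = 5.

5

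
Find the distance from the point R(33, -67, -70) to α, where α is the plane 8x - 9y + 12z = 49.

n = (8, -9, 12); n·P − 49 = -22; |n| = 17; distance = 22/17.

22/17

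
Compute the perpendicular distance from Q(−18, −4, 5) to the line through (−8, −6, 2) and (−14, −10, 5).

A direction vector is d = (−6, −4, 3).
AP = (−10, 2, 3); AP·d = 61, |AP|² = 113, |d|² = 61.
distance² = |AP|² − (AP·d)²/|d|² = 113 − 3721/61 = 52, so the distance is 2√13.

2√13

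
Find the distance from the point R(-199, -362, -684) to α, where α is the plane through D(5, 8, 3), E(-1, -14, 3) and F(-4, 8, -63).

DE = (-6, -22, 0) and DF = (-9, 0, -66), so a normal is n = DE × DF = (1452, -396, -198).
Then n·(-199, -362, -684) - 3498 = -13662.
|n| = √(2108304 + 156816 + 39204) = 1518, so the distance is |-13662|/1518 = 9.

9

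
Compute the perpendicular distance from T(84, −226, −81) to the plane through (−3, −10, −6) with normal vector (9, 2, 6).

9

The plane has equation n·(r − (−3, −10, −6)) = 0, i.e. n·r = -83.
n = (9, 2, 6); n·P − (-83) = -99; |n| = 11; distance = 99/11 = 9.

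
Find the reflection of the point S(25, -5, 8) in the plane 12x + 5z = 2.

(-23, -5, -12)

n = (12, 0, 5), |n|² = 169, n·S − 2 = 338, so t = 338/169 = 2.
Foot F = S − 2·n = (1, -5, -2); the reflection is 2F − S = (-23, -5, -12).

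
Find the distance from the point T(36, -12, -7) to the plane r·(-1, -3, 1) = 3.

Normal vector n = (-1, -3, 1), and n·(36, -12, -7) - 3 = -10.
|n| = √(1 + 9 + 1) = √11, so the distance is |-10|/√11 = 10/√11.

10√11/11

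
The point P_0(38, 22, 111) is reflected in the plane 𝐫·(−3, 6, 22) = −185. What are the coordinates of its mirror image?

With n = (−3, 6, 22), the signed offset is (n·P_0 − (-185))/|n|² = 2645/529 = 5.
P_0' = P_0 − 2t·n = (38, 22, 111) − 10·(−3, 6, 22) = (68, −38, −109).

(68, -38, -109)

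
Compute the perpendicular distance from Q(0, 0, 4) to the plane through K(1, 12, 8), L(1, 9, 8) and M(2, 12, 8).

KL = (0, −3, 0) and KM = (1, 0, 0), so a normal is n = KL × KM = (0, 0, 3).
Then n·(0, 0, 4) − 24 = −12.
|n| = √(0 + 0 + 9) = 3, so the distance is |-12|/3 = 4.

4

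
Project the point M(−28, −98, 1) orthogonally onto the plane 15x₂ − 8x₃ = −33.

The perpendicular from M has direction n = (0, 15, −8): r = (−28, −98, 1) + μ(0, 15, −8).
Substitute into the plane: n·(M + μn) = -33 gives -1478 + 289μ = -33, so μ = 5.
Foot = (−28, −98, 1) + 5·(0, 15, −8) = (−28, −23, −39).

(-28, -23, -39)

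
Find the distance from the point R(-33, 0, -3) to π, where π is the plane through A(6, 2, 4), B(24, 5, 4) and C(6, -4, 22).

13√41/41

AB = (18, 3, 0) and AC = (0, -6, 18), so a normal is n = AB × AC = (54, -324, -108).
Then n·(-33, 0, -3) - (-756) = -702.
|n| = √(2916 + 104976 + 11664) = 54√41, so the distance is |-702|/(54√41) = 13√41/41.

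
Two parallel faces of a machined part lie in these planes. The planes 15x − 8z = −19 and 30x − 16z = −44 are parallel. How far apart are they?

3/17

Divide the second equation by 2 to match normals: 15x − 8z = -22.
With common normal n = (15, 0, −8) (|n| = 17), the distance is |(-19) − (-22)|/|n| = 3/17.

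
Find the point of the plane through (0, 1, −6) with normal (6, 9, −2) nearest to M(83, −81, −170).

(865/11, -963/11, -1854/11)

The perpendicular from M has direction n = (6, 9, −2): r = (83, −81, −170) + λ(6, 9, −2).
Substitute into the plane: n·(M + λn) = 21 gives 109 + 121λ = 21, so λ = -8/11.
Foot = (83, −81, −170) + (-8/11)·(6, 9, −2) = (865/11, −963/11, −1854/11).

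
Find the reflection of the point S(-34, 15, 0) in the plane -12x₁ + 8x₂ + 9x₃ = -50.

With n = (-12, 8, 9), the signed offset is (n·S − (-50))/|n|² = 578/289 = 2.
S' = S − 2t·n = (-34, 15, 0) − 4·(-12, 8, 9) = (14, -17, -36).

(14, -17, -36)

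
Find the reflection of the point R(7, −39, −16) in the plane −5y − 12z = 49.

(7, -19, 32)

n = (0, −5, −12), |n|² = 169, n·R − 49 = 338, so t = 338/169 = 2.
Foot F = R − 2·n = (7, −29, 8); the reflection is 2F − R = (7, −19, 32).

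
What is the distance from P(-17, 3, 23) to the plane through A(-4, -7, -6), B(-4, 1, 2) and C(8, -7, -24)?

1/√17

AB = (0, 8, 8) and AC = (12, 0, -18), so a normal is n = AB × AC = (-144, 96, -96).
Then n·(-17, 3, 23) - 480 = 48.
|n| = √(20736 + 9216 + 9216) = 48√17, so the distance is |48|/(48√17) = √17/17.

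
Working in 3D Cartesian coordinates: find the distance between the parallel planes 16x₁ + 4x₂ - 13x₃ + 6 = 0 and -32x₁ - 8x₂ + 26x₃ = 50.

19/21

Divide the second equation by -2 to match normals: 16x₁ + 4x₂ - 13x₃ = -25.
With common normal n = (16, 4, -13) (|n| = 21), the distance is |(-6) − (-25)|/|n| = 19/21.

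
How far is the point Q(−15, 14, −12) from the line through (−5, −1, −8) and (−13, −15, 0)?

2√65

A direction vector is d = (−8, −14, 8).
AP = (−10, 15, −4); AP·d = -162, |AP|² = 341, |d|² = 324.
distance² = |AP|² − (AP·d)²/|d|² = 341 − 26244/324 = 260, so the distance is 2√65.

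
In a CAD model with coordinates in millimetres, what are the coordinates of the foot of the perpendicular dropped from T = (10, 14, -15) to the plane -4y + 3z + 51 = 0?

(10, 6, -9)

n = (0, -4, 3), |n|² = 25, and n·T − (-51) = -50.
t = -50/25 = -2, so the foot is T − t·n = (10, 14, -15) − (-2)·(0, -4, 3) = (10, 6, -9).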